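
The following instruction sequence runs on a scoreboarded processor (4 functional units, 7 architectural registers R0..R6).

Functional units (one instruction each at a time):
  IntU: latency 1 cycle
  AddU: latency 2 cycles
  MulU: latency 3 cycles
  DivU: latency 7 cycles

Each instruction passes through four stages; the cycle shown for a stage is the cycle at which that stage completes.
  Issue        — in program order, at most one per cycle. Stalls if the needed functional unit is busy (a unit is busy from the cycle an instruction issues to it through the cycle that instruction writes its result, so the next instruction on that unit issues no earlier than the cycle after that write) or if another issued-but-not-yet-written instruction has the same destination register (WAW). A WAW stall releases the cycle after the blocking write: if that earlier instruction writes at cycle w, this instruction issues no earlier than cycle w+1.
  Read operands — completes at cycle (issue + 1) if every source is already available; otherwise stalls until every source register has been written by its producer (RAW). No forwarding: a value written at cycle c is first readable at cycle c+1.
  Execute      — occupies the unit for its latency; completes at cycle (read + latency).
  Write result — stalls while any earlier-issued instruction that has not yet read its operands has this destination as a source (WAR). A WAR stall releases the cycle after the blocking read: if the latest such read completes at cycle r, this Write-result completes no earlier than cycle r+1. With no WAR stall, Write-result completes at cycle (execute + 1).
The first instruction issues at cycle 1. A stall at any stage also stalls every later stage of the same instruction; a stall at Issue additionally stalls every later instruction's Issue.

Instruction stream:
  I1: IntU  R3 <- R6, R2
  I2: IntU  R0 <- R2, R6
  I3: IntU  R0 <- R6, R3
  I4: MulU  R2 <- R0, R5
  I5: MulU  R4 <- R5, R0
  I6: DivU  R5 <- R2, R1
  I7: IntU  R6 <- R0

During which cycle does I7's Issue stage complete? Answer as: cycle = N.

cycle = 20

  I1 | 1 | 2 | 3 | 4
  I2 | 5 | 6 | 7 | 8   struct: IntU busy until I1 writes@4
  I3 | 9 | 10 | 11 | 12   struct: IntU busy until I2 writes@8
  I4 | 10 | 13 | 16 | 17   RAW R0: wait I3 write@12
  I5 | 18 | 19 | 22 | 23   struct: MulU busy until I4 writes@17
  I6 | 19 | 20 | 27 | 28
  I7 | 20 | 21 | 22 | 23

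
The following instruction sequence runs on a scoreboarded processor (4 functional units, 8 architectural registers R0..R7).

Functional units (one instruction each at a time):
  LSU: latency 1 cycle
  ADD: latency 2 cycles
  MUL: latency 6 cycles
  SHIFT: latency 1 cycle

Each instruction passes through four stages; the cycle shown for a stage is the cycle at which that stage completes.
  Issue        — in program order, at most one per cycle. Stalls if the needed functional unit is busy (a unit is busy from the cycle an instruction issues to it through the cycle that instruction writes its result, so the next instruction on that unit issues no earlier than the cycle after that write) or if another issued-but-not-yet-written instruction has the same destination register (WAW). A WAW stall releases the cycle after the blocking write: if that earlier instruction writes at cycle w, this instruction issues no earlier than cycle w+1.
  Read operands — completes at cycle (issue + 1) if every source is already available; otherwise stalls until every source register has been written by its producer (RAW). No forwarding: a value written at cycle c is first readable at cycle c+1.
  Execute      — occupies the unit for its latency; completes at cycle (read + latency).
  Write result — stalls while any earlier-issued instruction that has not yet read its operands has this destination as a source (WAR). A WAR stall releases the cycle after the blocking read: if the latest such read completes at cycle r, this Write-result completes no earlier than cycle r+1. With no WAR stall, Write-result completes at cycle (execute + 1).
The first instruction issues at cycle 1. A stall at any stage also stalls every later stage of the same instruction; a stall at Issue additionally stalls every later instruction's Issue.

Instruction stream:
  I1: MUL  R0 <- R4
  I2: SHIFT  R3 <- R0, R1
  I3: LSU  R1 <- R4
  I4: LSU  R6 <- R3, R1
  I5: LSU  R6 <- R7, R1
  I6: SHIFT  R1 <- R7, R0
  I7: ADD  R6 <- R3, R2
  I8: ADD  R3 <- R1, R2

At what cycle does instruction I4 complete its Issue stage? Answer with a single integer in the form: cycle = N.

t=1  I1 dispatched to MUL
t=2  I1 operands ready | I2 dispatched to SHIFT
t=3  I3 dispatched to LSU
t=4  I3 operands ready
t=5  I3 complete
t=8  I1 complete
t=9  R0←I1
t=10  I2 operands ready
t=11  I2 complete | R1←I3
t=12  R3←I2 | I4 dispatched to LSU
t=13  I4 operands ready
t=14  I4 complete
t=15  R6←I4
t=16  I5 dispatched to LSU
t=17  I5 operands ready | I6 dispatched to SHIFT
t=18  I5 complete | I6 operands ready
t=19  R6←I5 | I6 complete
t=20  R1←I6 | I7 dispatched to ADD
t=21  I7 operands ready
t=23  I7 complete
t=24  R6←I7
t=25  I8 dispatched to ADD
t=26  I8 operands ready
t=28  I8 complete
t=29  R3←I8

cycle = 12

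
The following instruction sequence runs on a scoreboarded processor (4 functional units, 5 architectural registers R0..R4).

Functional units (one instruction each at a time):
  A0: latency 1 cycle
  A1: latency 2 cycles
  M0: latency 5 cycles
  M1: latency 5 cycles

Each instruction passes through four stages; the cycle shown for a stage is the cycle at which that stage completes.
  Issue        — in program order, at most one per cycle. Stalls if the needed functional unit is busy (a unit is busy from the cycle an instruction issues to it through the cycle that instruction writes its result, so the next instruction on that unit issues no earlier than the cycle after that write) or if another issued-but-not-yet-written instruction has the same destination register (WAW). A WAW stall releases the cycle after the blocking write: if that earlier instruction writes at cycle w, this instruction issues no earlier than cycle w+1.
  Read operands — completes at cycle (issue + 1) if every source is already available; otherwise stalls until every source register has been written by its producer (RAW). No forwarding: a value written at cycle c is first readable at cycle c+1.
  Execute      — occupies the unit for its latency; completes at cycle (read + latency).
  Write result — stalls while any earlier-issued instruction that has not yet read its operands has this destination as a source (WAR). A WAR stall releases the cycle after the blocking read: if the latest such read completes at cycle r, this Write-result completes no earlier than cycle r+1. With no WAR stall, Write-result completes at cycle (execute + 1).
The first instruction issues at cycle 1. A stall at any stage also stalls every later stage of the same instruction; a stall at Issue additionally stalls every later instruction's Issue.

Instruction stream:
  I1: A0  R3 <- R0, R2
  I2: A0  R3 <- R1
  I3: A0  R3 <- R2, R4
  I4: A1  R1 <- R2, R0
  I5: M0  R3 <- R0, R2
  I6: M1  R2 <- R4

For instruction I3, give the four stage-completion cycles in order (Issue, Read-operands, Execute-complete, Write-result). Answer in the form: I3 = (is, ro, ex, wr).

I3 = (9, 10, 11, 12)

[1] issue I1 (A0)
[2] I1 read-ops
[3] I1 finished on A0
[4] I1→R3
[5] issue I2 (A0)
[6] I2 read-ops
[7] I2 finished on A0
[8] I2→R3
[9] issue I3 (A0)
[10] I3 read-ops, issue I4 (A1)
[11] I3 finished on A0, I4 read-ops
[12] I3→R3
[13] I4 finished on A1, issue I5 (M0)
[14] I4→R1, I5 read-ops, issue I6 (M1)
[15] I6 read-ops
[19] I5 finished on M0
[20] I5→R3, I6 finished on M1
[21] I6→R2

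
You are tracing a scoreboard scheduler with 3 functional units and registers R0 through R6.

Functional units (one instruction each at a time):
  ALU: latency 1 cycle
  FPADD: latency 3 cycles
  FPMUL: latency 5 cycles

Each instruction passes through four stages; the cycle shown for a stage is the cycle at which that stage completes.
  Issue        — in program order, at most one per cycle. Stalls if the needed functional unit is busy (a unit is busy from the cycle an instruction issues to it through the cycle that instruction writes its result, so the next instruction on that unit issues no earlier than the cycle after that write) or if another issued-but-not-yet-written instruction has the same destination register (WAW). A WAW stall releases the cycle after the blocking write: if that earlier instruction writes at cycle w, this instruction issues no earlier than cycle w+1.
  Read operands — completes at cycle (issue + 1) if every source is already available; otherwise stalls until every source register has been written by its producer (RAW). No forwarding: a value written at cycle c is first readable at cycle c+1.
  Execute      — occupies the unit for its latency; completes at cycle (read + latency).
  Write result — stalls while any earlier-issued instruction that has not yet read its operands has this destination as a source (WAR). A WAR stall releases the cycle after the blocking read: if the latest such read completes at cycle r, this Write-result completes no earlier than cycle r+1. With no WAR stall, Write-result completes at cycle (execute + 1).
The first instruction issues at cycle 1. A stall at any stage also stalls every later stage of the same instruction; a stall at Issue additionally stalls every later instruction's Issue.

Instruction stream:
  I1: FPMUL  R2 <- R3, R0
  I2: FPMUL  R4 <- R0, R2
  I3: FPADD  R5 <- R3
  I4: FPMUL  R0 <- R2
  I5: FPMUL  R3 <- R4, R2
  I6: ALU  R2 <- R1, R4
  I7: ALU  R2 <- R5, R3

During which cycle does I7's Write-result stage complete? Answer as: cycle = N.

cycle = 35

I1  is:1  ro:2  ex:7  wr:8
I2  is:9  ro:10  ex:15  wr:16  — struct: FPMUL busy until I1 writes@8
I3  is:10  ro:11  ex:14  wr:15
I4  is:17  ro:18  ex:23  wr:24  — struct: FPMUL busy until I2 writes@16
I5  is:25  ro:26  ex:31  wr:32  — struct: FPMUL busy until I4 writes@24
I6  is:26  ro:27  ex:28  wr:29
I7  is:30  ro:33  ex:34  wr:35  — struct: ALU busy until I6 writes@29, RAW R3: wait I5 write@32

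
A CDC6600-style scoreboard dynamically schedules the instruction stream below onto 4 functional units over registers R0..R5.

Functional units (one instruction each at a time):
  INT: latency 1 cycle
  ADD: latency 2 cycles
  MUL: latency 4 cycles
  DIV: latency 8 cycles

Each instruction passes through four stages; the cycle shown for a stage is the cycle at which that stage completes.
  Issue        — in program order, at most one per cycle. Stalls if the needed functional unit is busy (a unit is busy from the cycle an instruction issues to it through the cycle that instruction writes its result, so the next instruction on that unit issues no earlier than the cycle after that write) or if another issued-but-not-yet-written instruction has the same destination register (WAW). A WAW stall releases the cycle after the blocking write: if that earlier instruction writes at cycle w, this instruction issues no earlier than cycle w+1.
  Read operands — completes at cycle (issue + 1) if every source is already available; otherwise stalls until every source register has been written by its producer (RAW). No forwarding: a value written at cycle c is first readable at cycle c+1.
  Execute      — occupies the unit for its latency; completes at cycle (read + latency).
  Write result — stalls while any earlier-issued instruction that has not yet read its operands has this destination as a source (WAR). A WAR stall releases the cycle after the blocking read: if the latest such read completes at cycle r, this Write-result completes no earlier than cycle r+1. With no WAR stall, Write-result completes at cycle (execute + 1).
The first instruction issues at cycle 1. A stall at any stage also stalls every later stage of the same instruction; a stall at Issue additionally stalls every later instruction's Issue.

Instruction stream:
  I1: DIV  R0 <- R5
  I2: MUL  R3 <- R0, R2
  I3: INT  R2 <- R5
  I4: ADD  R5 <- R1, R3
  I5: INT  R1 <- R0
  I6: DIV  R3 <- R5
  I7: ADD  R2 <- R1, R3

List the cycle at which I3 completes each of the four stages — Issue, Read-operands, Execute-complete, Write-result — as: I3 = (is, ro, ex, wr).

I1 -> (1, 2, 10, 11)
I2 -> (2, 12, 16, 17)  // RAW R0: wait I1 write@11
I3 -> (3, 4, 5, 13)  // WAR R2: wait I2 read@12
I4 -> (4, 18, 20, 21)  // RAW R3: wait I2 write@17
I5 -> (14, 15, 16, 19)  // struct: INT busy until I3 writes@13, WAR R1: wait I4 read@18
I6 -> (18, 22, 30, 31)  // WAW R3: wait I2 write@17, RAW R5: wait I4 write@21
I7 -> (22, 32, 34, 35)  // struct: ADD busy until I4 writes@21, RAW R3: wait I6 write@31

I3 = (3, 4, 5, 13)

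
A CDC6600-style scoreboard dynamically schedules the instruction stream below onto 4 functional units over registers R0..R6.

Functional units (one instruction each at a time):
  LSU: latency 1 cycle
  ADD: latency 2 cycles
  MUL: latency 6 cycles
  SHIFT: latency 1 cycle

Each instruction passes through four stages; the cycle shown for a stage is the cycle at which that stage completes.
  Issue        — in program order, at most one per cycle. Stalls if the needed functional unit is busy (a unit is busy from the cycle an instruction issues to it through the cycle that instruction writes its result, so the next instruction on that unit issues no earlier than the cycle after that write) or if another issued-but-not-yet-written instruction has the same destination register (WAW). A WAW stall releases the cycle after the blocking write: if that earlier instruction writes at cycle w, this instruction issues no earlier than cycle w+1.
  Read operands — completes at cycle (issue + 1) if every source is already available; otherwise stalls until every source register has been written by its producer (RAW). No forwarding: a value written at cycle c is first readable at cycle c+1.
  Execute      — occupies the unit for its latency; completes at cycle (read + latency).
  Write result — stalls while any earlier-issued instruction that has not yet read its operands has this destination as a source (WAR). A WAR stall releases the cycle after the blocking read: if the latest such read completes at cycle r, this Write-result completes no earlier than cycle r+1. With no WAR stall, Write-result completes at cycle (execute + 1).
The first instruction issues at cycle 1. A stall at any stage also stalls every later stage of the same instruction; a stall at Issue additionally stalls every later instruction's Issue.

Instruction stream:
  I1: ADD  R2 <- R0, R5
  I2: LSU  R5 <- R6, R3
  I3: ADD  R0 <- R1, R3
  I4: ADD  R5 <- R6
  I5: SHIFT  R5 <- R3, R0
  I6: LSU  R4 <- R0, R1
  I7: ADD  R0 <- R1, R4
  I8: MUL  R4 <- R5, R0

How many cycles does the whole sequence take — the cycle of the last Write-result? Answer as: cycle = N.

I1: IS=1 RO=2 EX=4 WR=5
I2: IS=2 RO=3 EX=4 WR=5
I3: IS=6 RO=7 EX=9 WR=10  [struct: ADD busy until I1 writes@5]
I4: IS=11 RO=12 EX=14 WR=15  [struct: ADD busy until I3 writes@10]
I5: IS=16 RO=17 EX=18 WR=19  [WAW R5: wait I4 write@15]
I6: IS=17 RO=18 EX=19 WR=20
I7: IS=18 RO=21 EX=23 WR=24  [RAW R4: wait I6 write@20]
I8: IS=21 RO=25 EX=31 WR=32  [WAW R4: wait I6 write@20; RAW R0: wait I7 write@24]

cycle = 32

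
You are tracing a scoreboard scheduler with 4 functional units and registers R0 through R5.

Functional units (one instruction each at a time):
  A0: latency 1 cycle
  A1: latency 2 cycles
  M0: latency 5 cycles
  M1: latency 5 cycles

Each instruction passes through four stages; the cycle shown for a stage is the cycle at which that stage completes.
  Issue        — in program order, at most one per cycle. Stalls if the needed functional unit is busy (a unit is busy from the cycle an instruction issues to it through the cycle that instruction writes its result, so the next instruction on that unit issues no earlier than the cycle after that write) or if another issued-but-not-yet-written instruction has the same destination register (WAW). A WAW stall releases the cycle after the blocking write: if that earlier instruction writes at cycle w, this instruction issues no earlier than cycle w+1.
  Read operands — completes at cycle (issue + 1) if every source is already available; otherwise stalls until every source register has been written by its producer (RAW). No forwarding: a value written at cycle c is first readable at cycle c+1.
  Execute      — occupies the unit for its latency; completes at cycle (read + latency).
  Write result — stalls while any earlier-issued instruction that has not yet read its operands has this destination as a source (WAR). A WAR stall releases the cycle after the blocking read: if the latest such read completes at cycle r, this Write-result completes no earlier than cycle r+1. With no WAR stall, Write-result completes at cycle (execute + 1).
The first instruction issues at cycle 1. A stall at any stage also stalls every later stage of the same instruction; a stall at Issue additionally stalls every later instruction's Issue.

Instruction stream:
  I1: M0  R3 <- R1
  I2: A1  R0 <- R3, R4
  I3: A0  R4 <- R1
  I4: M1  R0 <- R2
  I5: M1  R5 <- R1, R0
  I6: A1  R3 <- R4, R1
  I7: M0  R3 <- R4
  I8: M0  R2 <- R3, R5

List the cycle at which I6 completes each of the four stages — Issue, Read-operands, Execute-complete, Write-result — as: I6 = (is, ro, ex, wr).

I6 = (22, 23, 25, 26)

cycle 1: I1→M0
cycle 2: I1 RO · I2→A1
cycle 3: I3→A0
cycle 4: I3 RO
cycle 5: I3 EX
cycle 7: I1 EX
cycle 8: I1 WR R3
cycle 9: I2 RO
cycle 10: I3 WR R4
cycle 11: I2 EX
cycle 12: I2 WR R0
cycle 13: I4→M1
cycle 14: I4 RO
cycle 19: I4 EX
cycle 20: I4 WR R0
cycle 21: I5→M1
cycle 22: I5 RO · I6→A1
cycle 23: I6 RO
cycle 25: I6 EX
cycle 26: I6 WR R3
cycle 27: I5 EX · I7→M0
cycle 28: I5 WR R5 · I7 RO
cycle 33: I7 EX
cycle 34: I7 WR R3
cycle 35: I8→M0
cycle 36: I8 RO
cycle 41: I8 EX
cycle 42: I8 WR R2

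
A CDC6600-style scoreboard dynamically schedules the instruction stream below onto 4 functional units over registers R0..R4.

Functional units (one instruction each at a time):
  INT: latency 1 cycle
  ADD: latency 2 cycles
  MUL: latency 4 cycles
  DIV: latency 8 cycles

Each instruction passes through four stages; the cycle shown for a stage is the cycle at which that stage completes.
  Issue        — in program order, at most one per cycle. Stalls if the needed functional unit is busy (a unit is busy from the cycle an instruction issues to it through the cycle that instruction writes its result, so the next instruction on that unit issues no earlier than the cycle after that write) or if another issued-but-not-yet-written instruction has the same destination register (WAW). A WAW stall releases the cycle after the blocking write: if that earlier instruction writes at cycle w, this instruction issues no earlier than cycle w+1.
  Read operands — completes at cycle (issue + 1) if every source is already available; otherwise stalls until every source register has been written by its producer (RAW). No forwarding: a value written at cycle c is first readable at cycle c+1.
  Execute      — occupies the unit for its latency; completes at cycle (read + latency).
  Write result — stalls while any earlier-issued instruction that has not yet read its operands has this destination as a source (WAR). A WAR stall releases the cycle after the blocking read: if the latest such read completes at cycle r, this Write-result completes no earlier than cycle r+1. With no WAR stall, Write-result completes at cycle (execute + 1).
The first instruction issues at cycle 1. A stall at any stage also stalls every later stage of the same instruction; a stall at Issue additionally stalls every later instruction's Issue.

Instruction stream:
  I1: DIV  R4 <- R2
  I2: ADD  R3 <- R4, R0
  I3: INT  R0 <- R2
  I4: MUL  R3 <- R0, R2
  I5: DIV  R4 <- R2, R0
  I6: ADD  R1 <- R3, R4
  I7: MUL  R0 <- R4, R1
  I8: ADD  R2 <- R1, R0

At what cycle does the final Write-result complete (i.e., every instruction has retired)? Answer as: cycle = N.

c1: I1 dispatched to DIV
c2: I1 operands ready · I2 dispatched to ADD
c3: I3 dispatched to INT
c4: I3 operands ready
c5: I3 complete
c10: I1 complete
c11: R4←I1
c12: I2 operands ready
c13: R0←I3
c14: I2 complete
c15: R3←I2
c16: I4 dispatched to MUL
c17: I4 operands ready · I5 dispatched to DIV
c18: I5 operands ready · I6 dispatched to ADD
c21: I4 complete
c22: R3←I4
c23: I7 dispatched to MUL
c26: I5 complete
c27: R4←I5
c28: I6 operands ready
c30: I6 complete
c31: R1←I6
c32: I7 operands ready · I8 dispatched to ADD
c36: I7 complete
c37: R0←I7
c38: I8 operands ready
c40: I8 complete
c41: R2←I8

cycle = 41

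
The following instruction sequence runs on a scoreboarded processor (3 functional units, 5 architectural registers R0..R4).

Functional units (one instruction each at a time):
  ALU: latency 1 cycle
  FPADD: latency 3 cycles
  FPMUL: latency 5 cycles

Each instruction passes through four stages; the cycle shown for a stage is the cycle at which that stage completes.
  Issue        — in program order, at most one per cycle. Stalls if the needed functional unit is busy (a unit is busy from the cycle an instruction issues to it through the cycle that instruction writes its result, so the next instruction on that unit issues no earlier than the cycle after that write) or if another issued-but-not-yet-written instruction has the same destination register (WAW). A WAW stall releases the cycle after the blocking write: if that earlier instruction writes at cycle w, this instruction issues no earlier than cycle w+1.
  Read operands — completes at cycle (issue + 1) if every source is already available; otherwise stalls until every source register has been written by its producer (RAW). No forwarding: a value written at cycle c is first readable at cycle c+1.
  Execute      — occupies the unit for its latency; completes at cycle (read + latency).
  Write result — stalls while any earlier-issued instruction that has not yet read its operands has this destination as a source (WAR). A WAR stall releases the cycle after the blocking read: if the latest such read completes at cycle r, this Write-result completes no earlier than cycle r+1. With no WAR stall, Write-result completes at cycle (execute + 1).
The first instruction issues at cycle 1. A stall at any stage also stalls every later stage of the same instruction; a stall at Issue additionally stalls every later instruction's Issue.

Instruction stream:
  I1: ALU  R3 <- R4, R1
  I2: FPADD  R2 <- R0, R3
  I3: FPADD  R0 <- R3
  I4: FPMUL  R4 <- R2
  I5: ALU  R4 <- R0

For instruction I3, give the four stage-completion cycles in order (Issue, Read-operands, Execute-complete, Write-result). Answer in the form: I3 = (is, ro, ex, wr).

I1: IS=1 RO=2 EX=3 WR=4
I2: IS=2 RO=5 EX=8 WR=9  [RAW R3: wait I1 write@4]
I3: IS=10 RO=11 EX=14 WR=15  [struct: FPADD busy until I2 writes@9]
I4: IS=11 RO=12 EX=17 WR=18
I5: IS=19 RO=20 EX=21 WR=22  [WAW R4: wait I4 write@18]

I3 = (10, 11, 14, 15)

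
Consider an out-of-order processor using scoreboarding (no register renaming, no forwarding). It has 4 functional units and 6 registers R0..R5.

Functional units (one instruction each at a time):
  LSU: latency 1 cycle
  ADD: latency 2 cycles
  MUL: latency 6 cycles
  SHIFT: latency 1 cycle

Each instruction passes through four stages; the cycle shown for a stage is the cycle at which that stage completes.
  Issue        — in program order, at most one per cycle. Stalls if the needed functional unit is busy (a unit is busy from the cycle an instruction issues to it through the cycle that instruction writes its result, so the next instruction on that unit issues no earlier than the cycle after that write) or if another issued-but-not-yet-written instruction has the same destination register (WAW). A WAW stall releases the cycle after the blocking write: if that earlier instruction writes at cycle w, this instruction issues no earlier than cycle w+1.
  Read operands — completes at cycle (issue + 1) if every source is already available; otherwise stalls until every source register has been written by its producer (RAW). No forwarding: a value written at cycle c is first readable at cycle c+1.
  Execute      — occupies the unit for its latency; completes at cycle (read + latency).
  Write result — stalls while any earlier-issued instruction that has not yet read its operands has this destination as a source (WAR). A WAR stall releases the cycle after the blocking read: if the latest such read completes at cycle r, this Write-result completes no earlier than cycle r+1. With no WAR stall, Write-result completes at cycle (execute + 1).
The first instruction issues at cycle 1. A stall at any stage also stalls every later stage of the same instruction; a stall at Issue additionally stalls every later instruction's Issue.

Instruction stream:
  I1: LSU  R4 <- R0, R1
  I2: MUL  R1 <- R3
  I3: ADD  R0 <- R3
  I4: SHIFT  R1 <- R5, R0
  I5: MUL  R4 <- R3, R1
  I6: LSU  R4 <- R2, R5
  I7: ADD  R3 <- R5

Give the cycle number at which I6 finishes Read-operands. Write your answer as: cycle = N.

cycle = 24

c1: I1 issues→LSU
c2: I1 reads; I2 issues→MUL
c3: I1 exec-done; I2 reads; I3 issues→ADD
c4: I1 writes R4; I3 reads
c6: I3 exec-done
c7: I3 writes R0
c9: I2 exec-done
c10: I2 writes R1
c11: I4 issues→SHIFT
c12: I4 reads; I5 issues→MUL
c13: I4 exec-done
c14: I4 writes R1
c15: I5 reads
c21: I5 exec-done
c22: I5 writes R4
c23: I6 issues→LSU
c24: I6 reads; I7 issues→ADD
c25: I6 exec-done; I7 reads
c26: I6 writes R4
c27: I7 exec-done
c28: I7 writes R3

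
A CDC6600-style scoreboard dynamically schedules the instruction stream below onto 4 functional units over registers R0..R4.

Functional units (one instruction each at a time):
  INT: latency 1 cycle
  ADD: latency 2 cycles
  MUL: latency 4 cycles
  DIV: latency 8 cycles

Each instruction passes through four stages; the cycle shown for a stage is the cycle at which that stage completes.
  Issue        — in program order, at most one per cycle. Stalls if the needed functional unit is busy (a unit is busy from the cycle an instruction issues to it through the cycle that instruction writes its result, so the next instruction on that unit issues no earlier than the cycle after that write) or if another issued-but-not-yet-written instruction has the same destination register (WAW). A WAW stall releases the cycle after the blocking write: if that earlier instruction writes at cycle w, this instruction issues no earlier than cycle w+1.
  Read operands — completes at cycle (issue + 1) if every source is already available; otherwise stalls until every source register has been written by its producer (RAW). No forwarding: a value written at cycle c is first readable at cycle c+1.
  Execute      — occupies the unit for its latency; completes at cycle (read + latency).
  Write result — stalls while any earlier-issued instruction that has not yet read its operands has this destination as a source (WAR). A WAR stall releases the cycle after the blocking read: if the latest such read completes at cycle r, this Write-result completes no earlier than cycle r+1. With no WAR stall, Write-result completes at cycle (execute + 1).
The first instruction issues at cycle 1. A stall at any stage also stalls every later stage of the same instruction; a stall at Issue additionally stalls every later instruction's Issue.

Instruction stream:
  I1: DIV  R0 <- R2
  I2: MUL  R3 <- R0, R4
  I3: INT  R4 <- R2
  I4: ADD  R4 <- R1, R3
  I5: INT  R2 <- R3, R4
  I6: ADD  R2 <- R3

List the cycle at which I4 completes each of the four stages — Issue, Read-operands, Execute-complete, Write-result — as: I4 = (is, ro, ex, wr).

  I1 | 1 | 2 | 10 | 11
  I2 | 2 | 12 | 16 | 17   RAW R0: wait I1 write@11
  I3 | 3 | 4 | 5 | 13   WAR R4: wait I2 read@12
  I4 | 14 | 18 | 20 | 21   WAW R4: wait I3 write@13 · RAW R3: wait I2 write@17
  I5 | 15 | 22 | 23 | 24   RAW R4: wait I4 write@21
  I6 | 25 | 26 | 28 | 29   WAW R2: wait I5 write@24

I4 = (14, 18, 20, 21)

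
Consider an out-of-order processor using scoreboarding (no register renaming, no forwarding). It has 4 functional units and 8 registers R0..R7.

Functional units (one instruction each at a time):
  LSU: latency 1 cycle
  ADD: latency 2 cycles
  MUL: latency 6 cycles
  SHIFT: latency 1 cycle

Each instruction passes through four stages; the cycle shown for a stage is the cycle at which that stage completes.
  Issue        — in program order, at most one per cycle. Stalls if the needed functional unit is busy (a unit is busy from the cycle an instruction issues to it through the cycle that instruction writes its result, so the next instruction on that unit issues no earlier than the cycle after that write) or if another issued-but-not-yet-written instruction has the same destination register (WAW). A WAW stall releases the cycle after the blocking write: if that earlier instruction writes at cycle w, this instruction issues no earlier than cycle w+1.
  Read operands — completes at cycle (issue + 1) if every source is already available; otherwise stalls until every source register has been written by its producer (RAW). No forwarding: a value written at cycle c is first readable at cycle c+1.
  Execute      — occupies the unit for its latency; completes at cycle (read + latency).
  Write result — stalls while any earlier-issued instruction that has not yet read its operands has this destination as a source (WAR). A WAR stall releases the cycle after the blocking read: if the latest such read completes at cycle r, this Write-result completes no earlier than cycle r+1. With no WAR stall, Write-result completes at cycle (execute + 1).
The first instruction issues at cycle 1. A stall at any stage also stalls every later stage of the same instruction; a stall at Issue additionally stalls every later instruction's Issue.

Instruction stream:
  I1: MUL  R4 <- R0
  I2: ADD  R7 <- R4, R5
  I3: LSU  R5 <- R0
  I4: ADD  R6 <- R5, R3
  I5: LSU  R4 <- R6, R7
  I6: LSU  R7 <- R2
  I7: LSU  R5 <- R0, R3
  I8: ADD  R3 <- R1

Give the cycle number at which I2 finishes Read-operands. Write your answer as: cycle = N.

cycle = 10

[1] I1→MUL
[2] I1 RO · I2→ADD
[3] I3→LSU
[4] I3 RO
[5] I3 EX
[8] I1 EX
[9] I1 WR R4
[10] I2 RO
[11] I3 WR R5
[12] I2 EX
[13] I2 WR R7
[14] I4→ADD
[15] I4 RO · I5→LSU
[17] I4 EX
[18] I4 WR R6
[19] I5 RO
[20] I5 EX
[21] I5 WR R4
[22] I6→LSU
[23] I6 RO
[24] I6 EX
[25] I6 WR R7
[26] I7→LSU
[27] I7 RO · I8→ADD
[28] I7 EX · I8 RO
[29] I7 WR R5
[30] I8 EX
[31] I8 WR R3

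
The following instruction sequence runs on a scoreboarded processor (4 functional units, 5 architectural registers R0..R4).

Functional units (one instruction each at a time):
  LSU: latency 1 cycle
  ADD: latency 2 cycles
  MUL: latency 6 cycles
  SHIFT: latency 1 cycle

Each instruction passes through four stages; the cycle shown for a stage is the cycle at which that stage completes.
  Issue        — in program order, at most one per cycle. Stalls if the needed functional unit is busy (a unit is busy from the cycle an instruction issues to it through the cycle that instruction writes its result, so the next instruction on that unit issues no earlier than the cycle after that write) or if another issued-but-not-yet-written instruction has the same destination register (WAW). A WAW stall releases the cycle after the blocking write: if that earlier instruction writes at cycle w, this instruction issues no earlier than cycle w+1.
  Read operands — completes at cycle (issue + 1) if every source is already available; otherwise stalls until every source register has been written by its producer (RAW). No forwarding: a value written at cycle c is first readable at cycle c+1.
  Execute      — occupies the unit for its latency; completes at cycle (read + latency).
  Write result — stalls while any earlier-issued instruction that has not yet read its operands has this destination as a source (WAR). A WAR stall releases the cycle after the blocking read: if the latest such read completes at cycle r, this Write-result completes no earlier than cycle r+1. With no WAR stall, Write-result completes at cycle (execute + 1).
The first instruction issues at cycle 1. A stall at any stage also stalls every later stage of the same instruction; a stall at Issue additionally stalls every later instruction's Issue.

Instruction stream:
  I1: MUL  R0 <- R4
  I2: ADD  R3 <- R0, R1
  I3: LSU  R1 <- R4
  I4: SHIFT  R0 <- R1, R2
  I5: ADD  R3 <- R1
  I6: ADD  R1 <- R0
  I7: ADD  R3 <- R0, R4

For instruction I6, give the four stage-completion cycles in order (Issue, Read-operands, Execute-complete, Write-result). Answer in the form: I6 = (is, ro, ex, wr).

I6 = (19, 20, 22, 23)

t=1  I1 dispatched to MUL
t=2  I1 operands ready; I2 dispatched to ADD
t=3  I3 dispatched to LSU
t=4  I3 operands ready
t=5  I3 complete
t=8  I1 complete
t=9  R0←I1
t=10  I2 operands ready; I4 dispatched to SHIFT
t=11  R1←I3
t=12  I2 complete; I4 operands ready
t=13  R3←I2; I4 complete
t=14  R0←I4; I5 dispatched to ADD
t=15  I5 operands ready
t=17  I5 complete
t=18  R3←I5
t=19  I6 dispatched to ADD
t=20  I6 operands ready
t=22  I6 complete
t=23  R1←I6
t=24  I7 dispatched to ADD
t=25  I7 operands ready
t=27  I7 complete
t=28  R3←I7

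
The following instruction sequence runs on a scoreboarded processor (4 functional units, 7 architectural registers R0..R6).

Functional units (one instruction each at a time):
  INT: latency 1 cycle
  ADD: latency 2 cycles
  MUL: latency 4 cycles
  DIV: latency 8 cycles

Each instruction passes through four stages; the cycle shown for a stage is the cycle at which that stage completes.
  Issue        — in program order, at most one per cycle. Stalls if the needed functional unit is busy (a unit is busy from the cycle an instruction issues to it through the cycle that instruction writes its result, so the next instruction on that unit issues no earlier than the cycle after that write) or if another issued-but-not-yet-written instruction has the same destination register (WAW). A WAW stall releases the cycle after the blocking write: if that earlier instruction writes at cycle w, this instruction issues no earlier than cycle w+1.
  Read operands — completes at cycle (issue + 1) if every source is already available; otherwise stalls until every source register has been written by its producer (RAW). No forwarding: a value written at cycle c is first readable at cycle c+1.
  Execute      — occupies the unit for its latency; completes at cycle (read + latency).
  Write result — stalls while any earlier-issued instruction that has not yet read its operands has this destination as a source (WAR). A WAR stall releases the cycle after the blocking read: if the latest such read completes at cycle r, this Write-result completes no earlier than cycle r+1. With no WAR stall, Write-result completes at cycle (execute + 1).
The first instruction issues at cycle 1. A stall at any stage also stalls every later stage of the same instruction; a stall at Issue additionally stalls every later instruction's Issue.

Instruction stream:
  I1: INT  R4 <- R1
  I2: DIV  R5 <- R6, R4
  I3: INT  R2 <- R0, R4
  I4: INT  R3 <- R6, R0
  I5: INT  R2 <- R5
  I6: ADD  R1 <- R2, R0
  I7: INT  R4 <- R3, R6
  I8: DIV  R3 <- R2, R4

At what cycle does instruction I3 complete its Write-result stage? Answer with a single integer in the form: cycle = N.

cycle = 8

  I1 | 1 | 2 | 3 | 4
  I2 | 2 | 5 | 13 | 14   RAW R4: wait I1 write@4
  I3 | 5 | 6 | 7 | 8   struct: INT busy until I1 writes@4
  I4 | 9 | 10 | 11 | 12   struct: INT busy until I3 writes@8
  I5 | 13 | 15 | 16 | 17   struct: INT busy until I4 writes@12 · RAW R5: wait I2 write@14
  I6 | 14 | 18 | 20 | 21   RAW R2: wait I5 write@17
  I7 | 18 | 19 | 20 | 21   struct: INT busy until I5 writes@17
  I8 | 19 | 22 | 30 | 31   RAW R4: wait I7 write@21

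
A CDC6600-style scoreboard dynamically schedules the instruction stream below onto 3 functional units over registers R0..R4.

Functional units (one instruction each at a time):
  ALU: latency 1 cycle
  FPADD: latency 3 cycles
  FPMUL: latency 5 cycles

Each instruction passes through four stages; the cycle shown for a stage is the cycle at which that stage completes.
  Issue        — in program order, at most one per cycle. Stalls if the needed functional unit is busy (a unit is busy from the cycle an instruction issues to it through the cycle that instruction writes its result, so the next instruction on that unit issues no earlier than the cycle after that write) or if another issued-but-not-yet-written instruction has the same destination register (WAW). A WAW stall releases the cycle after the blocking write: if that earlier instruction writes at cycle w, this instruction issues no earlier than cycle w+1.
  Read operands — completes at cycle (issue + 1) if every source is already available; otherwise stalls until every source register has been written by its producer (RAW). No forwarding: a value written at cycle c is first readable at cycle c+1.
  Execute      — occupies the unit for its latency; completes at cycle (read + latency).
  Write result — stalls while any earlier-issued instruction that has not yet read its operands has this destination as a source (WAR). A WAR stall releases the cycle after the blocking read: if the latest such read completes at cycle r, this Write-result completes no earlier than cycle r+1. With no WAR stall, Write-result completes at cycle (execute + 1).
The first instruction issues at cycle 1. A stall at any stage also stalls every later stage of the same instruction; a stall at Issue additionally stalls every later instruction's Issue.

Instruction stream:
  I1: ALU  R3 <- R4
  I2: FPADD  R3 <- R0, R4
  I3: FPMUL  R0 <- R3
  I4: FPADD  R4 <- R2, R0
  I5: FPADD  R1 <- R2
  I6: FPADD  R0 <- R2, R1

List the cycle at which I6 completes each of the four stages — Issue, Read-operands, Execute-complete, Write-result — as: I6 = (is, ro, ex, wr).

t=1  I1 dispatched to ALU
t=2  I1 operands ready
t=3  I1 complete
t=4  R3←I1
t=5  I2 dispatched to FPADD
t=6  I2 operands ready · I3 dispatched to FPMUL
t=9  I2 complete
t=10  R3←I2
t=11  I3 operands ready · I4 dispatched to FPADD
t=16  I3 complete
t=17  R0←I3
t=18  I4 operands ready
t=21  I4 complete
t=22  R4←I4
t=23  I5 dispatched to FPADD
t=24  I5 operands ready
t=27  I5 complete
t=28  R1←I5
t=29  I6 dispatched to FPADD
t=30  I6 operands ready
t=33  I6 complete
t=34  R0←I6

I6 = (29, 30, 33, 34)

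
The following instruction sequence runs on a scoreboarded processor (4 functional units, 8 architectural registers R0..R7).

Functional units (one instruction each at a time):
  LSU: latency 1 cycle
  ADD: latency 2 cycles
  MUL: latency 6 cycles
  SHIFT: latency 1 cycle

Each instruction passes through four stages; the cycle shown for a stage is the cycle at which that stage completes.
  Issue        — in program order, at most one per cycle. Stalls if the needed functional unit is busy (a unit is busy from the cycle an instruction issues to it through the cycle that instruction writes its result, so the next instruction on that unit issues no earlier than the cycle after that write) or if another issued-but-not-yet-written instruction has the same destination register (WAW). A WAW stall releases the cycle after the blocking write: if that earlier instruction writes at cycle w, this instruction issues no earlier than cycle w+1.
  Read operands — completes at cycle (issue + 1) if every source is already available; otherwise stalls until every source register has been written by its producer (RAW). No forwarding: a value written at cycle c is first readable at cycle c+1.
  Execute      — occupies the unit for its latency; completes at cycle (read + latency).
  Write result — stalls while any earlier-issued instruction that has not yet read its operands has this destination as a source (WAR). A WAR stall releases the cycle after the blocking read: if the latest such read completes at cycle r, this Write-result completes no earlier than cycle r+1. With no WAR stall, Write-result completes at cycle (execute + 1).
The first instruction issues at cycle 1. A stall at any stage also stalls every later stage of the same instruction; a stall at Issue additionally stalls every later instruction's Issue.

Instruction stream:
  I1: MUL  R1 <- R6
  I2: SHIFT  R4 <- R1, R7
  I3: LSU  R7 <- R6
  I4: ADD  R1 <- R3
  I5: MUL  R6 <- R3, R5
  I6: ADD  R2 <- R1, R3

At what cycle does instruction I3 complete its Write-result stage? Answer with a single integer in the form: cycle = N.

1) issue 1, read 2, done 8, write 9
2) issue 2, read 10, done 11, write 12  <RAW R1: wait I1 write@9>
3) issue 3, read 4, done 5, write 11  <WAR R7: wait I2 read@10>
4) issue 10, read 11, done 13, write 14  <WAW R1: wait I1 write@9>
5) issue 11, read 12, done 18, write 19
6) issue 15, read 16, done 18, write 19  <struct: ADD busy until I4 writes@14>

cycle = 11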